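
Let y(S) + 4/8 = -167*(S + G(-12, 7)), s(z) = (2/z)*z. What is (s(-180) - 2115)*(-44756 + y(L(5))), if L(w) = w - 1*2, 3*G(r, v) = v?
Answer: 578714779/6 ≈ 9.6452e+7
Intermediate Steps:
G(r, v) = v/3
L(w) = -2 + w (L(w) = w - 2 = -2 + w)
s(z) = 2
y(S) = -2341/6 - 167*S (y(S) = -1/2 - 167*(S + (1/3)*7) = -1/2 - 167*(S + 7/3) = -1/2 - 167*(7/3 + S) = -1/2 + (-1169/3 - 167*S) = -2341/6 - 167*S)
(s(-180) - 2115)*(-44756 + y(L(5))) = (2 - 2115)*(-44756 + (-2341/6 - 167*(-2 + 5))) = -2113*(-44756 + (-2341/6 - 167*3)) = -2113*(-44756 + (-2341/6 - 501)) = -2113*(-44756 - 5347/6) = -2113*(-273883/6) = 578714779/6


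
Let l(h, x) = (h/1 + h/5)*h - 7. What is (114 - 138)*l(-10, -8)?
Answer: -2712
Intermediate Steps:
l(h, x) = -7 + 6*h²/5 (l(h, x) = (h*1 + h*(⅕))*h - 7 = (h + h/5)*h - 7 = (6*h/5)*h - 7 = 6*h²/5 - 7 = -7 + 6*h²/5)
(114 - 138)*l(-10, -8) = (114 - 138)*(-7 + (6/5)*(-10)²) = -24*(-7 + (6/5)*100) = -24*(-7 + 120) = -24*113 = -2712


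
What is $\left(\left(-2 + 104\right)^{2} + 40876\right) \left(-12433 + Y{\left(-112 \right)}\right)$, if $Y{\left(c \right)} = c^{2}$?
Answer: $5692080$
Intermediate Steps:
$\left(\left(-2 + 104\right)^{2} + 40876\right) \left(-12433 + Y{\left(-112 \right)}\right) = \left(\left(-2 + 104\right)^{2} + 40876\right) \left(-12433 + \left(-112\right)^{2}\right) = \left(102^{2} + 40876\right) \left(-12433 + 12544\right) = \left(10404 + 40876\right) 111 = 51280 \cdot 111 = 5692080$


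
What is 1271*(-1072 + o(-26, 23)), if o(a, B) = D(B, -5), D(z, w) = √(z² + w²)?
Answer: -1362512 + 1271*√554 ≈ -1.3326e+6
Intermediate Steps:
D(z, w) = √(w² + z²)
o(a, B) = √(25 + B²) (o(a, B) = √((-5)² + B²) = √(25 + B²))
1271*(-1072 + o(-26, 23)) = 1271*(-1072 + √(25 + 23²)) = 1271*(-1072 + √(25 + 529)) = 1271*(-1072 + √554) = -1362512 + 1271*√554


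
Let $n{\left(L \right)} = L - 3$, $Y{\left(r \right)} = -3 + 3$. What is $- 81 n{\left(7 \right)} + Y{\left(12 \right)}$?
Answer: $-324$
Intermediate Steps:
$Y{\left(r \right)} = 0$
$n{\left(L \right)} = -3 + L$ ($n{\left(L \right)} = L - 3 = -3 + L$)
$- 81 n{\left(7 \right)} + Y{\left(12 \right)} = - 81 \left(-3 + 7\right) + 0 = \left(-81\right) 4 + 0 = -324 + 0 = -324$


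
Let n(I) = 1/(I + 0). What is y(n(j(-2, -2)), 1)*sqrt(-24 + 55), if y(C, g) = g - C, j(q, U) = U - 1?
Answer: 4*sqrt(31)/3 ≈ 7.4237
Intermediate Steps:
j(q, U) = -1 + U
n(I) = 1/I
y(n(j(-2, -2)), 1)*sqrt(-24 + 55) = (1 - 1/(-1 - 2))*sqrt(-24 + 55) = (1 - 1/(-3))*sqrt(31) = (1 - 1*(-1/3))*sqrt(31) = (1 + 1/3)*sqrt(31) = 4*sqrt(31)/3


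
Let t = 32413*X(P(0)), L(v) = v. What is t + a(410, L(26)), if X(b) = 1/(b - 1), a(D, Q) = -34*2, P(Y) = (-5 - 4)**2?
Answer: 26973/80 ≈ 337.16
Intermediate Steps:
P(Y) = 81 (P(Y) = (-9)**2 = 81)
a(D, Q) = -68
X(b) = 1/(-1 + b)
t = 32413/80 (t = 32413/(-1 + 81) = 32413/80 ≈ 405.16)
t + a(410, L(26)) = 32413/80 - 68 = 26973/80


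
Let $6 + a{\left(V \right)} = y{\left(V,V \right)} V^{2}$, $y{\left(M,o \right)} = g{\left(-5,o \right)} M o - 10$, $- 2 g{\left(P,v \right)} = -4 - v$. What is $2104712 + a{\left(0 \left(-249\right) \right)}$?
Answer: $2104706$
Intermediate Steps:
$g{\left(P,v \right)} = 2 + \frac{v}{2}$ ($g{\left(P,v \right)} = - \frac{-4 - v}{2} = 2 + \frac{v}{2}$)
$y{\left(M,o \right)} = -10 + M o \left(2 + \frac{o}{2}\right)$ ($y{\left(M,o \right)} = \left(2 + \frac{o}{2}\right) M o - 10 = M \left(2 + \frac{o}{2}\right) o - 10 = M o \left(2 + \frac{o}{2}\right) - 10 = -10 + M o \left(2 + \frac{o}{2}\right)$)
$a{\left(V \right)} = -6 + V^{2} \left(-10 + \frac{V^{2} \left(4 + V\right)}{2}\right)$ ($a{\left(V \right)} = -6 + \left(-10 + \frac{V V \left(4 + V\right)}{2}\right) V^{2} = -6 + \left(-10 + \frac{V^{2} \left(4 + V\right)}{2}\right) V^{2} = -6 + V^{2} \left(-10 + \frac{V^{2} \left(4 + V\right)}{2}\right)$)
$2104712 + a{\left(0 \left(-249\right) \right)} = 2104712 - \left(6 - \frac{\left(0 \left(-249\right)\right)^{2} \left(-20 + \left(0 \left(-249\right)\right)^{2} \left(4 + 0 \left(-249\right)\right)\right)}{2}\right) = 2104712 - \left(6 - \frac{0^{2} \left(-20 + 0^{2} \left(4 + 0\right)\right)}{2}\right) = 2104712 - \left(6 + 0 \left(-20 + 0 \cdot 4\right)\right) = 2104712 - \left(6 + 0 \left(-20 + 0\right)\right) = 2104712 - \left(6 + 0 \left(-20\right)\right) = 2104712 + \left(-6 + 0\right) = 2104712 - 6 = 2104706$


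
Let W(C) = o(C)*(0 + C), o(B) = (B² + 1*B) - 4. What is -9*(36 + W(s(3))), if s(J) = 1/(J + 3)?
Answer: -7639/24 ≈ -318.29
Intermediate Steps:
o(B) = -4 + B + B² (o(B) = (B² + B) - 4 = (B + B²) - 4 = -4 + B + B²)
s(J) = 1/(3 + J)
W(C) = C*(-4 + C + C²) (W(C) = (-4 + C + C²)*(0 + C) = (-4 + C + C²)*C = C*(-4 + C + C²))
-9*(36 + W(s(3))) = -9*(36 + (-4 + 1/(3 + 3) + (1/(3 + 3))²)/(3 + 3)) = -9*(36 + (-4 + 1/6 + (1/6)²)/6) = -9*(36 + (-4 + ⅙ + (⅙)²)/6) = -9*(36 + (-4 + ⅙ + 1/36)/6) = -9*(36 + (⅙)*(-137/36)) = -9*(36 - 137/216) = -9*7639/216 = -7639/24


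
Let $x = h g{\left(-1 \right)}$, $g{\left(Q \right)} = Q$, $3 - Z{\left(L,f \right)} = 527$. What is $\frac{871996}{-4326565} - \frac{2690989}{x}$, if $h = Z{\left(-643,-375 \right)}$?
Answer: $- \frac{11643195748689}{2267120060} \approx -5135.7$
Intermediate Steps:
$Z{\left(L,f \right)} = -524$ ($Z{\left(L,f \right)} = 3 - 527 = -524$)
$h = -524$
$x = 524$ ($x = \left(-524\right) \left(-1\right) = 524$)
$\frac{871996}{-4326565} - \frac{2690989}{x} = \frac{871996}{-4326565} - \frac{2690989}{524} = 871996 \left(- \frac{1}{4326565}\right) - \frac{2690989}{524} = - \frac{871996}{4326565} - \frac{2690989}{524} = - \frac{11643195748689}{2267120060}$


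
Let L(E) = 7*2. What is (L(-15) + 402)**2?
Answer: 173056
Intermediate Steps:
L(E) = 14
(L(-15) + 402)**2 = (14 + 402)**2 = 416**2 = 173056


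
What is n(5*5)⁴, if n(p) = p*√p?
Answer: 244140625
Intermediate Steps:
n(p) = p^(3/2)
n(5*5)⁴ = ((5*5)^(3/2))⁴ = (25^(3/2))⁴ = 125⁴ = 244140625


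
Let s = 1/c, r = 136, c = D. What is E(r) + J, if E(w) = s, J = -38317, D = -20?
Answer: -766341/20 ≈ -38317.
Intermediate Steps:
c = -20
s = -1/20 (s = 1/(-20) = -1/20 ≈ -0.050000)
E(w) = -1/20
E(r) + J = -1/20 - 38317 = -766341/20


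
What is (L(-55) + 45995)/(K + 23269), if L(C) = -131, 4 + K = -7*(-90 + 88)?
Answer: 45864/23279 ≈ 1.9702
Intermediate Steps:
K = 10 (K = -4 - 7*(-90 + 88) = -4 - 7*(-2) = -4 + 14 = 10)
(L(-55) + 45995)/(K + 23269) = (-131 + 45995)/(10 + 23269) = 45864/23279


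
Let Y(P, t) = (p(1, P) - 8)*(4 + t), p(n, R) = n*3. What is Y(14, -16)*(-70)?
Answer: -4200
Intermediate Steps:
p(n, R) = 3*n
Y(P, t) = -20 - 5*t (Y(P, t) = (3*1 - 8)*(4 + t) = (3 - 8)*(4 + t) = -5*(4 + t) = -20 - 5*t)
Y(14, -16)*(-70) = (-20 - 5*(-16))*(-70) = (-20 + 80)*(-70) = 60*(-70) = -4200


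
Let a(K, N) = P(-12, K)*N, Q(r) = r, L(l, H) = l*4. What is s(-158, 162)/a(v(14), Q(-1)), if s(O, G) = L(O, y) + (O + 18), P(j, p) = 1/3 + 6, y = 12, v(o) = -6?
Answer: 2316/19 ≈ 121.89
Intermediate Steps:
P(j, p) = 19/3 (P(j, p) = ⅓ + 6 = 19/3)
L(l, H) = 4*l
a(K, N) = 19*N/3
s(O, G) = 18 + 5*O (s(O, G) = 4*O + (O + 18) = 4*O + (18 + O) = 18 + 5*O)
s(-158, 162)/a(v(14), Q(-1)) = (18 + 5*(-158))/(((19/3)*(-1))) = (18 - 790)/(-19/3) = -772*(-3/19) = 2316/19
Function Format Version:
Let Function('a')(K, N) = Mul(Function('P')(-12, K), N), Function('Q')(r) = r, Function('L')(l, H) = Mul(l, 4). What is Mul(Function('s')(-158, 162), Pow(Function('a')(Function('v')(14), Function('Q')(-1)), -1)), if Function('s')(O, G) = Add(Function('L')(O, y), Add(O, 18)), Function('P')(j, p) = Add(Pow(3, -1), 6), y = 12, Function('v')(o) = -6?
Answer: Rational(2316, 19) ≈ 121.89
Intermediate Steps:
Function('P')(j, p) = Rational(19, 3) (Function('P')(j, p) = Add(Rational(1, 3), 6) = Rational(19, 3))
Function('L')(l, H) = Mul(4, l)
Function('a')(K, N) = Mul(Rational(19, 3), N)
Function('s')(O, G) = Add(18, Mul(5, O)) (Function('s')(O, G) = Add(Mul(4, O), Add(O, 18)) = Add(Mul(4, O), Add(18, O)) = Add(18, Mul(5, O)))
Mul(Function('s')(-158, 162), Pow(Function('a')(Function('v')(14), Function('Q')(-1)), -1)) = Mul(Add(18, Mul(5, -158)), Pow(Mul(Rational(19, 3), -1), -1)) = Mul(Add(18, -790), Pow(Rational(-19, 3), -1)) = Mul(-772, Rational(-3, 19)) = Rational(2316, 19)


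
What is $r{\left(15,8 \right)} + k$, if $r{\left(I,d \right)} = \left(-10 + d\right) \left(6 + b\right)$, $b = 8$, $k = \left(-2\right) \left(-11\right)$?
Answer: $-6$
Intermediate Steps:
$k = 22$
$r{\left(I,d \right)} = -140 + 14 d$ ($r{\left(I,d \right)} = \left(-10 + d\right) \left(6 + 8\right) = \left(-10 + d\right) 14 = -140 + 14 d$)
$r{\left(15,8 \right)} + k = \left(-140 + 14 \cdot 8\right) + 22 = \left(-140 + 112\right) + 22 = -28 + 22 = -6$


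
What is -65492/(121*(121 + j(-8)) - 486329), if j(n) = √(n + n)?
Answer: 1930736906/13905612725 + 1981133*I/13905612725 ≈ 0.13885 + 0.00014247*I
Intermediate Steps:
j(n) = √2*√n (j(n) = √(2*n) = √2*√n)
-65492/(121*(121 + j(-8)) - 486329) = -65492/(121*(121 + √2*√(-8)) - 486329) = -65492/(121*(121 + √2*(2*I*√2)) - 486329) = -65492/(121*(121 + 4*I) - 486329) = -65492/((14641 + 484*I) - 486329) = -65492*(-471688 - 484*I)/222489803600 = -16373*(-471688 - 484*I)/55622450900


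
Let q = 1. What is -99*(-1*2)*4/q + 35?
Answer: 827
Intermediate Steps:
-99*(-1*2)*4/q + 35 = -99*(-1*2)*4/1 + 35 = -(-198)*4*1 + 35 = -(-198)*4 + 35 = -99*(-8) + 35 = 792 + 35 = 827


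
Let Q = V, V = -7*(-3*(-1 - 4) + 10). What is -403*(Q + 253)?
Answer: -31434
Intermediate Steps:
V = -175 (V = -7*(-3*(-5) + 10) = -7*(15 + 10) = -7*25 = -175)
Q = -175
-403*(Q + 253) = -403*(-175 + 253) = -403*78 = -31434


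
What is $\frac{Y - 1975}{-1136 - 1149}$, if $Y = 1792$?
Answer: $\frac{183}{2285} \approx 0.080088$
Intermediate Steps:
$\frac{Y - 1975}{-1136 - 1149} = \frac{1792 - 1975}{-1136 - 1149} = - \frac{183}{-2285} = \left(-183\right) \left(- \frac{1}{2285}\right) = \frac{183}{2285}$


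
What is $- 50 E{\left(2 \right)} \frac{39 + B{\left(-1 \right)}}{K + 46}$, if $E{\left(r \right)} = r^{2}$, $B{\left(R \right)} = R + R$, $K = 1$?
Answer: $- \frac{7400}{47} \approx -157.45$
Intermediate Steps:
$B{\left(R \right)} = 2 R$
$- 50 E{\left(2 \right)} \frac{39 + B{\left(-1 \right)}}{K + 46} = - 50 \cdot 2^{2} \frac{39 + 2 \left(-1\right)}{1 + 46} = \left(-50\right) 4 \frac{39 - 2}{47} = - 200 \cdot 37 \cdot \frac{1}{47} = \left(-200\right) \frac{37}{47} = - \frac{7400}{47}$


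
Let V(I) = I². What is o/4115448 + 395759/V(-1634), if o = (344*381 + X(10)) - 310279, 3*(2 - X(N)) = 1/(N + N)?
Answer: 17253520738571/164820976204320 ≈ 0.10468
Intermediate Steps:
X(N) = 2 - 1/(6*N) (X(N) = 2 - 1/(3*(N + N)) = 2 - 1/(2*N)/3 = 2 - 1/(6*N))
o = -10752781/60 (o = (344*381 + (2 - ⅙/10)) - 310279 = (131064 + (2 - ⅙*⅒)) - 310279 = (131064 + (2 - 1/60)) - 310279 = (131064 + 119/60) - 310279 = 7863959/60 - 310279 = -10752781/60 ≈ -1.7921e+5)
o/4115448 + 395759/V(-1634) = -10752781/60/4115448 + 395759/((-1634)²) = -10752781/60*1/4115448 + 395759/2669956 = -10752781/246926880 + 395759*(1/2669956) = -10752781/246926880 + 395759/2669956 = 17253520738571/164820976204320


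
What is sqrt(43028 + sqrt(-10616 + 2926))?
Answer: sqrt(43028 + I*sqrt(7690)) ≈ 207.43 + 0.211*I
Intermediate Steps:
sqrt(43028 + sqrt(-10616 + 2926)) = sqrt(43028 + sqrt(-7690)) = sqrt(43028 + I*sqrt(7690))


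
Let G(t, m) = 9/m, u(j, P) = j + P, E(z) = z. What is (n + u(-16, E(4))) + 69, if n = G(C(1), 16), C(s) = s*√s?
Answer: 921/16 ≈ 57.563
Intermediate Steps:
C(s) = s^(3/2)
u(j, P) = P + j
n = 9/16 ≈ 0.56250
(n + u(-16, E(4))) + 69 = (9/16 + (4 - 16)) + 69 = (9/16 - 12) + 69 = -183/16 + 69 = 921/16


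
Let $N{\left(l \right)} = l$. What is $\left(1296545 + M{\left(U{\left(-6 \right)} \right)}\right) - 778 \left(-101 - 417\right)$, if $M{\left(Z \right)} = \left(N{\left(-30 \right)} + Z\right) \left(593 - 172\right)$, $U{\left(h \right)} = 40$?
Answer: $1703759$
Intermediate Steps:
$M{\left(Z \right)} = -12630 + 421 Z$ ($M{\left(Z \right)} = \left(-30 + Z\right) \left(593 - 172\right) = \left(-30 + Z\right) 421 = -12630 + 421 Z$)
$\left(1296545 + M{\left(U{\left(-6 \right)} \right)}\right) - 778 \left(-101 - 417\right) = \left(1296545 + \left(-12630 + 421 \cdot 40\right)\right) - 778 \left(-101 - 417\right) = \left(1296545 + \left(-12630 + 16840\right)\right) - -403004 = \left(1296545 + 4210\right) + 403004 = 1300755 + 403004 = 1703759$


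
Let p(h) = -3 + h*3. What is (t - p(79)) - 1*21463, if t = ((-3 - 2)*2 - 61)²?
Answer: -16656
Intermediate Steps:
p(h) = -3 + 3*h
t = 5041 (t = (-5*2 - 61)² = (-10 - 61)² = (-71)² = 5041)
(t - p(79)) - 1*21463 = (5041 - (-3 + 3*79)) - 1*21463 = (5041 - (-3 + 237)) - 21463 = (5041 - 1*234) - 21463 = (5041 - 234) - 21463 = 4807 - 21463 = -16656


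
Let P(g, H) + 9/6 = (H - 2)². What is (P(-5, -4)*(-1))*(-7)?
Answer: 483/2 ≈ 241.50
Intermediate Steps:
P(g, H) = -3/2 + (-2 + H)² (P(g, H) = -3/2 + (H - 2)² = -3/2 + (-2 + H)²)
(P(-5, -4)*(-1))*(-7) = ((-3/2 + (-2 - 4)²)*(-1))*(-7) = ((-3/2 + (-6)²)*(-1))*(-7) = ((-3/2 + 36)*(-1))*(-7) = ((69/2)*(-1))*(-7) = -69/2*(-7) = 483/2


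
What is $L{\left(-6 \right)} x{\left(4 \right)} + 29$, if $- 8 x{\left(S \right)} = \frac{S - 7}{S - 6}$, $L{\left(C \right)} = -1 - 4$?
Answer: $\frac{479}{16} \approx 29.938$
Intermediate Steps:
$L{\left(C \right)} = -5$ ($L{\left(C \right)} = -1 - 4 = -5$)
$x{\left(S \right)} = - \frac{-7 + S}{8 \left(-6 + S\right)}$ ($x{\left(S \right)} = - \frac{\left(S - 7\right) \frac{1}{S - 6}}{8} = - \frac{\left(-7 + S\right) \frac{1}{-6 + S}}{8} = - \frac{\frac{1}{-6 + S} \left(-7 + S\right)}{8} = - \frac{-7 + S}{8 \left(-6 + S\right)}$)
$L{\left(-6 \right)} x{\left(4 \right)} + 29 = - 5 \frac{7 - 4}{8 \left(-6 + 4\right)} + 29 = - 5 \frac{7 - 4}{8 \left(-2\right)} + 29 = - 5 \cdot \frac{1}{8} \left(- \frac{1}{2}\right) 3 + 29 = \left(-5\right) \left(- \frac{3}{16}\right) + 29 = \frac{15}{16} + 29 = \frac{479}{16}$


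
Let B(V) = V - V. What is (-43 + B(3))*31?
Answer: -1333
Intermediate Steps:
B(V) = 0
(-43 + B(3))*31 = (-43 + 0)*31 = -43*31 = -1333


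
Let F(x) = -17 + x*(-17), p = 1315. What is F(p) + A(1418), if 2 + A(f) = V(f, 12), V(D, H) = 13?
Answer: -22361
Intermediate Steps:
F(x) = -17 - 17*x
A(f) = 11 (A(f) = -2 + 13 = 11)
F(p) + A(1418) = (-17 - 17*1315) + 11 = (-17 - 22355) + 11 = -22372 + 11 = -22361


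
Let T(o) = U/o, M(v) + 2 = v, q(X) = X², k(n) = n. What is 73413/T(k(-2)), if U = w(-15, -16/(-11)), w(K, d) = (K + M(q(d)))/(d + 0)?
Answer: 25841376/1801 ≈ 14348.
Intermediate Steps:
M(v) = -2 + v
w(K, d) = (-2 + K + d²)/d (w(K, d) = (K + (-2 + d²))/(d + 0) = (-2 + K + d²)/d)
U = -1801/176 (U = (-2 - 15 + (-16/(-11))²)/((-16/(-11))) = (-2 - 15 + (-16*(-1/11))²)/((-16*(-1/11))) = (-2 - 15 + (16/11)²)/(16/11) = 11*(-2 - 15 + 256/121)/16 = (11/16)*(-1801/121) = -1801/176 ≈ -10.233)
T(o) = -1801/(176*o)
73413/T(k(-2)) = 73413/((-1801/176/(-2))) = 73413/((-1801/176*(-½))) = 73413/(1801/352) = 73413*(352/1801) = 25841376/1801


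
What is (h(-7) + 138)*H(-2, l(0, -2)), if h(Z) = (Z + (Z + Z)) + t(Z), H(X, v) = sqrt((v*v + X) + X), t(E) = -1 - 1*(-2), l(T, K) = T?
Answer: 236*I ≈ 236.0*I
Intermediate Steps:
t(E) = 1 (t(E) = -1 + 2 = 1)
H(X, v) = sqrt(v**2 + 2*X) (H(X, v) = sqrt((v**2 + X) + X) = sqrt((X + v**2) + X) = sqrt(v**2 + 2*X))
h(Z) = 1 + 3*Z (h(Z) = (Z + (Z + Z)) + 1 = (Z + 2*Z) + 1 = 3*Z + 1 = 1 + 3*Z)
(h(-7) + 138)*H(-2, l(0, -2)) = ((1 + 3*(-7)) + 138)*sqrt(0**2 + 2*(-2)) = ((1 - 21) + 138)*sqrt(0 - 4) = (-20 + 138)*sqrt(-4) = 118*(2*I) = 236*I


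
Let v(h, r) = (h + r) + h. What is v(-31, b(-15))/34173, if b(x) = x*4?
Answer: -122/34173 ≈ -0.0035701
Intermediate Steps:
b(x) = 4*x
v(h, r) = r + 2*h
v(-31, b(-15))/34173 = (4*(-15) + 2*(-31))/34173 = (-60 - 62)*(1/34173) = -122*1/34173 = -122/34173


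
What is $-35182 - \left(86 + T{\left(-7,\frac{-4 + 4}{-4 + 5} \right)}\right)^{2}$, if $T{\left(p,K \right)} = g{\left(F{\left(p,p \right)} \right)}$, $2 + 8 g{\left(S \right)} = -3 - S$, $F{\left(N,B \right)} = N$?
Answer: $- \frac{681937}{16} \approx -42621.0$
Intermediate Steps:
$g{\left(S \right)} = - \frac{5}{8} - \frac{S}{8}$ ($g{\left(S \right)} = - \frac{1}{4} + \frac{-3 - S}{8} = - \frac{1}{4} - \left(\frac{3}{8} + \frac{S}{8}\right) = - \frac{5}{8} - \frac{S}{8}$)
$T{\left(p,K \right)} = - \frac{5}{8} - \frac{p}{8}$
$-35182 - \left(86 + T{\left(-7,\frac{-4 + 4}{-4 + 5} \right)}\right)^{2} = -35182 - \left(86 - - \frac{1}{4}\right)^{2} = -35182 - \left(86 + \left(- \frac{5}{8} + \frac{7}{8}\right)\right)^{2} = -35182 - \left(86 + \frac{1}{4}\right)^{2} = -35182 - \left(\frac{345}{4}\right)^{2} = -35182 - \frac{119025}{16} = - \frac{681937}{16}$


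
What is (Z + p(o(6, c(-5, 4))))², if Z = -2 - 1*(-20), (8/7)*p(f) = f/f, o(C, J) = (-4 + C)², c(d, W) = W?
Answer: 22801/64 ≈ 356.27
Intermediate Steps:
p(f) = 7/8 (p(f) = 7*(f/f)/8 = (7/8)*1 = 7/8)
Z = 18 (Z = -2 + 20 = 18)
(Z + p(o(6, c(-5, 4))))² = (18 + 7/8)² = (151/8)² = 22801/64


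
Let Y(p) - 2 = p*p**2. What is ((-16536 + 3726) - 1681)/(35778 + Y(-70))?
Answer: 14491/307220 ≈ 0.047168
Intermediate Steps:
Y(p) = 2 + p**3 (Y(p) = 2 + p*p**2 = 2 + p**3)
((-16536 + 3726) - 1681)/(35778 + Y(-70)) = ((-16536 + 3726) - 1681)/(35778 + (2 + (-70)**3)) = (-12810 - 1681)/(35778 + (2 - 343000)) = -14491/(35778 - 342998) = -14491/(-307220) = -14491*(-1/307220) = 14491/307220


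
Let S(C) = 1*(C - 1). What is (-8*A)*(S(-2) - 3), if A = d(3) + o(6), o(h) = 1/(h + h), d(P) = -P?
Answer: -140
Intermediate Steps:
o(h) = 1/(2*h)
S(C) = -1 + C (S(C) = 1*(-1 + C) = -1 + C)
A = -35/12 (A = -1*3 + (½)/6 = -3 + (½)*(⅙) = -3 + 1/12 = -35/12 ≈ -2.9167)
(-8*A)*(S(-2) - 3) = (-8*(-35/12))*((-1 - 2) - 3) = 70*(-3 - 3)/3 = (70/3)*(-6) = -140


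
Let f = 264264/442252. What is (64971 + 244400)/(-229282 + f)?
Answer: -34204985873/25350039700 ≈ -1.3493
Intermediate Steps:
f = 66066/110563 (f = 264264*(1/442252) = 66066/110563 ≈ 0.59754)
(64971 + 244400)/(-229282 + f) = (64971 + 244400)/(-229282 + 66066/110563) = 309371/(-25350039700/110563) = 309371*(-110563/25350039700) = -34204985873/25350039700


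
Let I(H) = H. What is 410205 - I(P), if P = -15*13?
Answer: 410400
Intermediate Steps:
P = -195
410205 - I(P) = 410205 - 1*(-195) = 410205 + 195 = 410400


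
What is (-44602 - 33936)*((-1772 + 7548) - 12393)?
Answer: 519685946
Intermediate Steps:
(-44602 - 33936)*((-1772 + 7548) - 12393) = -78538*(5776 - 12393) = -78538*(-6617) = 519685946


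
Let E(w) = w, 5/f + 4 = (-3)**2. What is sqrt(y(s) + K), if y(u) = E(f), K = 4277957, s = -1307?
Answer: sqrt(4277958) ≈ 2068.3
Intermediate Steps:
f = 1 (f = 5/(-4 + (-3)**2) = 5/(-4 + 9) = 5/5 = 5*(1/5) = 1)
y(u) = 1
sqrt(y(s) + K) = sqrt(1 + 4277957) = sqrt(4277958)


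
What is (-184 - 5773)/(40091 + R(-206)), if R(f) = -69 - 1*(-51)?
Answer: -5957/40073 ≈ -0.14865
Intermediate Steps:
R(f) = -18 (R(f) = -69 + 51 = -18)
(-184 - 5773)/(40091 + R(-206)) = (-184 - 5773)/(40091 - 18) = -5957/40073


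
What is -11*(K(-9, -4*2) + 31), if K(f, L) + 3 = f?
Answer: -209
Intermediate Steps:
K(f, L) = -3 + f
-11*(K(-9, -4*2) + 31) = -11*((-3 - 9) + 31) = -11*(-12 + 31) = -11*19 = -209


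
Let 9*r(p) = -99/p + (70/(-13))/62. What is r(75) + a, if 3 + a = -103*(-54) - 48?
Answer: 499695751/90675 ≈ 5510.8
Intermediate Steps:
r(p) = -35/3627 - 11/p (r(p) = (-99/p + (70/(-13))/62)/9 = (-99/p + (70*(-1/13))*(1/62))/9 = (-99/p - 70/13*1/62)/9 = (-99/p - 35/403)/9 = (-35/403 - 99/p)/9 = -35/3627 - 11/p)
a = 5511 (a = -3 + (-103*(-54) - 48) = -3 + (5562 - 48) = -3 + 5514 = 5511)
r(75) + a = (-35/3627 - 11/75) + 5511 = -14174/90675 + 5511 = 499695751/90675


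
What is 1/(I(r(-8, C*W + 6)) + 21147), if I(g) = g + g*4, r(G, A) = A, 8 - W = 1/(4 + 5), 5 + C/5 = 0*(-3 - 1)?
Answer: 9/181718 ≈ 4.9527e-5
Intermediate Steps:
C = -25 (C = -25 + 5*(0*(-3 - 1)) = -25 + 5*(0*(-4)) = -25 + 5*0 = -25 + 0 = -25)
W = 71/9 (W = 8 - 1/(4 + 5) = 8 - 1/9 = 71/9 ≈ 7.8889)
I(g) = 5*g (I(g) = g + 4*g = 5*g)
1/(I(r(-8, C*W + 6)) + 21147) = 1/(5*(-25*71/9 + 6) + 21147) = 1/(5*(-1775/9 + 6) + 21147) = 1/(5*(-1721/9) + 21147) = 1/(-8605/9 + 21147) = 1/(181718/9) = 9/181718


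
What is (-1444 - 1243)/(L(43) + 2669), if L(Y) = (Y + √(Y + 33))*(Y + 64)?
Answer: -9767245/25991388 + 287509*√19/25991388 ≈ -0.32757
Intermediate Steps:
L(Y) = (64 + Y)*(Y + √(33 + Y)) (L(Y) = (Y + √(33 + Y))*(64 + Y) = (64 + Y)*(Y + √(33 + Y)))
(-1444 - 1243)/(L(43) + 2669) = (-1444 - 1243)/((43² + 64*43 + 64*√(33 + 43) + 43*√(33 + 43)) + 2669) = -2687/((1849 + 2752 + 64*√76 + 43*√76) + 2669) = -2687/((1849 + 2752 + 64*(2*√19) + 43*(2*√19)) + 2669) = -2687/((1849 + 2752 + 128*√19 + 86*√19) + 2669) = -2687/((4601 + 214*√19) + 2669) = -2687/(7270 + 214*√19)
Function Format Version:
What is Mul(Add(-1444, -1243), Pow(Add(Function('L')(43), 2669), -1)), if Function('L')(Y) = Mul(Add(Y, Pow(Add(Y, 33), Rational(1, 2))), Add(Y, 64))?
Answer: Add(Rational(-9767245, 25991388), Mul(Rational(287509, 25991388), Pow(19, Rational(1, 2)))) ≈ -0.32757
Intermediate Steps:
Function('L')(Y) = Mul(Add(64, Y), Add(Y, Pow(Add(33, Y), Rational(1, 2)))) (Function('L')(Y) = Mul(Add(Y, Pow(Add(33, Y), Rational(1, 2))), Add(64, Y)) = Mul(Add(64, Y), Add(Y, Pow(Add(33, Y), Rational(1, 2)))))
Mul(Add(-1444, -1243), Pow(Add(Function('L')(43), 2669), -1)) = Mul(Add(-1444, -1243), Pow(Add(Add(Pow(43, 2), Mul(64, 43), Mul(64, Pow(Add(33, 43), Rational(1, 2))), Mul(43, Pow(Add(33, 43), Rational(1, 2)))), 2669), -1)) = Mul(-2687, Pow(Add(Add(1849, 2752, Mul(64, Pow(76, Rational(1, 2))), Mul(43, Pow(76, Rational(1, 2)))), 2669), -1)) = Mul(-2687, Pow(Add(Add(1849, 2752, Mul(64, Mul(2, Pow(19, Rational(1, 2)))), Mul(43, Mul(2, Pow(19, Rational(1, 2))))), 2669), -1)) = Mul(-2687, Pow(Add(Add(1849, 2752, Mul(128, Pow(19, Rational(1, 2))), Mul(86, Pow(19, Rational(1, 2)))), 2669), -1)) = Mul(-2687, Pow(Add(Add(4601, Mul(214, Pow(19, Rational(1, 2)))), 2669), -1)) = Mul(-2687, Pow(Add(7270, Mul(214, Pow(19, Rational(1, 2)))), -1))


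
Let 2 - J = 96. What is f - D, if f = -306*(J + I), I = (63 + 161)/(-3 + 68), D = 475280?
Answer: -29092084/65 ≈ -4.4757e+5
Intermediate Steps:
J = -94 (J = 2 - 1*96 = 2 - 96 = -94)
I = 224/65 ≈ 3.4462
f = 1801116/65 (f = -306*(-94 + 224/65) = -306*(-5886/65) = 1801116/65 ≈ 27709.)
f - D = 1801116/65 - 1*475280 = 1801116/65 - 475280 = -29092084/65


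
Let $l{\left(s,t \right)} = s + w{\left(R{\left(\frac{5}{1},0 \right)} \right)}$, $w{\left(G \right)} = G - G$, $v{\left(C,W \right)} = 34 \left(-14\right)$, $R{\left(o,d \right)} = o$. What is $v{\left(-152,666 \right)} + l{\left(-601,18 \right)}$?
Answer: $-1077$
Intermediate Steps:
$v{\left(C,W \right)} = -476$
$w{\left(G \right)} = 0$
$l{\left(s,t \right)} = s$ ($l{\left(s,t \right)} = s + 0 = s$)
$v{\left(-152,666 \right)} + l{\left(-601,18 \right)} = -476 - 601 = -1077$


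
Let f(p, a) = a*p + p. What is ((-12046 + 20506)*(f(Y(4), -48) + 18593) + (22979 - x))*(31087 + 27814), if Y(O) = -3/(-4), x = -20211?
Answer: 9249916411255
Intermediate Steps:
Y(O) = 3/4 (Y(O) = -3*(-1/4) = 3/4)
f(p, a) = p + a*p
((-12046 + 20506)*(f(Y(4), -48) + 18593) + (22979 - x))*(31087 + 27814) = ((-12046 + 20506)*(3*(1 - 48)/4 + 18593) + (22979 - 1*(-20211)))*(31087 + 27814) = (8460*((3/4)*(-47) + 18593) + (22979 + 20211))*58901 = (8460*(-141/4 + 18593) + 43190)*58901 = (8460*(74231/4) + 43190)*58901 = (156998565 + 43190)*58901 = 157041755*58901 = 9249916411255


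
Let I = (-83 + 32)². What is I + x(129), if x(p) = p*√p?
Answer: 2601 + 129*√129 ≈ 4066.2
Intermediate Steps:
x(p) = p^(3/2)
I = 2601 (I = (-51)² = 2601)
I + x(129) = 2601 + 129^(3/2) = 2601 + 129*√129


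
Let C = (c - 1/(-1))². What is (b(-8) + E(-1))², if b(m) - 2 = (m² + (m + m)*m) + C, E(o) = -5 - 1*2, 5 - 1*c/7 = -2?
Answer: 7219969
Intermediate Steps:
c = 49 (c = 35 - 7*(-2) = 35 + 14 = 49)
E(o) = -7 (E(o) = -5 - 2 = -7)
C = 2500 (C = (49 - 1/(-1))² = (49 - 1*(-1))² = (49 + 1)² = 50² = 2500)
b(m) = 2502 + 3*m² (b(m) = 2 + ((m² + (m + m)*m) + 2500) = 2 + ((m² + (2*m)*m) + 2500) = 2 + ((m² + 2*m²) + 2500) = 2 + (3*m² + 2500) = 2 + (2500 + 3*m²) = 2502 + 3*m²)
(b(-8) + E(-1))² = ((2502 + 3*(-8)²) - 7)² = ((2502 + 3*64) - 7)² = ((2502 + 192) - 7)² = (2694 - 7)² = 2687² = 7219969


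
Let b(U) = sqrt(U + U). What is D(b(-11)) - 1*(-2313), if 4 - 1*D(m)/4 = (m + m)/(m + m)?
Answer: 2325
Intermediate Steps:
b(U) = sqrt(2)*sqrt(U) (b(U) = sqrt(2*U) = sqrt(2)*sqrt(U))
D(m) = 12 (D(m) = 16 - 4*(m + m)/(m + m) = 16 - 4*2*m/(2*m) = 16 - 4*2*m*1/(2*m) = 16 - 4*1 = 16 - 4 = 12)
D(b(-11)) - 1*(-2313) = 12 - 1*(-2313) = 12 + 2313 = 2325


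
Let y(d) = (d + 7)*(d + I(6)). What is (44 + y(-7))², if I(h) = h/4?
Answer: 1936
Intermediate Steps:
I(h) = h/4 (I(h) = h*(¼) = h/4)
y(d) = (7 + d)*(3/2 + d) (y(d) = (d + 7)*(d + (¼)*6) = (7 + d)*(d + 3/2) = (7 + d)*(3/2 + d))
(44 + y(-7))² = (44 + (21/2 + (-7)² + (17/2)*(-7)))² = (44 + (21/2 + 49 - 119/2))² = (44 + 0)² = 44² = 1936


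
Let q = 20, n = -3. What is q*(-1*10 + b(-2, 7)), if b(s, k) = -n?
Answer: -140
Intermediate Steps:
b(s, k) = 3 (b(s, k) = -1*(-3) = 3)
q*(-1*10 + b(-2, 7)) = 20*(-1*10 + 3) = 20*(-10 + 3) = 20*(-7) = -140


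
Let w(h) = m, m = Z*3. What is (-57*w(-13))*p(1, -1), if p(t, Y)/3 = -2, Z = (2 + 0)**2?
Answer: 4104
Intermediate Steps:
Z = 4 (Z = 2**2 = 4)
p(t, Y) = -6 (p(t, Y) = 3*(-2) = -6)
m = 12 (m = 4*3 = 12)
w(h) = 12
(-57*w(-13))*p(1, -1) = -57*12*(-6) = -684*(-6) = 4104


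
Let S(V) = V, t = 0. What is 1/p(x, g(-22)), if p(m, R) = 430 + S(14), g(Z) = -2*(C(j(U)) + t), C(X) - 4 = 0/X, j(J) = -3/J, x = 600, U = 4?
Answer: 1/444 ≈ 0.0022523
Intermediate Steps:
C(X) = 4 (C(X) = 4 + 0/X = 4 + 0 = 4)
g(Z) = -8 (g(Z) = -2*(4 + 0) = -2*4 = -8)
p(m, R) = 444 (p(m, R) = 430 + 14 = 444)
1/p(x, g(-22)) = 1/444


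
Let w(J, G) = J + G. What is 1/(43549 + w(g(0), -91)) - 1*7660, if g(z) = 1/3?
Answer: -998672497/130375 ≈ -7660.0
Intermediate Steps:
g(z) = 1/3
w(J, G) = G + J
1/(43549 + w(g(0), -91)) - 1*7660 = 1/(43549 + (-91 + 1/3)) - 1*7660 = 1/(43549 - 272/3) - 7660 = 1/(130375/3) - 7660 = 3/130375 - 7660 = -998672497/130375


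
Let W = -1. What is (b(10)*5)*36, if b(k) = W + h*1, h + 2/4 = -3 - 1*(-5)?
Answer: 90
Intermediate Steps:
h = 3/2 (h = -½ + (-3 - 1*(-5)) = -½ + (-3 + 5) = -½ + 2 = 3/2 ≈ 1.5000)
b(k) = ½ (b(k) = -1 + (3/2)*1 = -1 + 3/2 = ½)
(b(10)*5)*36 = ((½)*5)*36 = (5/2)*36 = 90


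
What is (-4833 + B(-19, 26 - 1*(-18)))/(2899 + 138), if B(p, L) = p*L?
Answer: -5669/3037 ≈ -1.8666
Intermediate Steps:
B(p, L) = L*p
(-4833 + B(-19, 26 - 1*(-18)))/(2899 + 138) = (-4833 + (26 - 1*(-18))*(-19))/(2899 + 138) = (-4833 + (26 + 18)*(-19))/3037 = (-4833 + 44*(-19))*(1/3037) = (-4833 - 836)*(1/3037) = -5669*1/3037 = -5669/3037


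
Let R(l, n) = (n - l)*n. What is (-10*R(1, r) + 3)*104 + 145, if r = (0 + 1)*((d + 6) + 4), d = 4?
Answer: -188823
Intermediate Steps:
r = 14 (r = (0 + 1)*((4 + 6) + 4) = 1*(10 + 4) = 1*14 = 14)
R(l, n) = n*(n - l)
(-10*R(1, r) + 3)*104 + 145 = (-140*(14 - 1*1) + 3)*104 + 145 = (-140*(14 - 1) + 3)*104 + 145 = (-140*13 + 3)*104 + 145 = (-10*182 + 3)*104 + 145 = (-1820 + 3)*104 + 145 = -1817*104 + 145 = -188968 + 145 = -188823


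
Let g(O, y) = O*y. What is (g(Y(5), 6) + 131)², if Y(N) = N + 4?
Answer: 34225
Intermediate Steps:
Y(N) = 4 + N
(g(Y(5), 6) + 131)² = ((4 + 5)*6 + 131)² = (9*6 + 131)² = (54 + 131)² = 185² = 34225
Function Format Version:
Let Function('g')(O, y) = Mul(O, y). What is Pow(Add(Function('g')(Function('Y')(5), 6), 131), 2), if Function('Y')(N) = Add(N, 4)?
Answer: 34225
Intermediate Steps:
Function('Y')(N) = Add(4, N)
Pow(Add(Function('g')(Function('Y')(5), 6), 131), 2) = Pow(Add(Mul(Add(4, 5), 6), 131), 2) = Pow(Add(Mul(9, 6), 131), 2) = Pow(Add(54, 131), 2) = Pow(185, 2) = 34225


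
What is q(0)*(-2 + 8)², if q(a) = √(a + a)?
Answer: 0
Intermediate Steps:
q(a) = √2*√a (q(a) = √(2*a) = √2*√a)
q(0)*(-2 + 8)² = (√2*√0)*(-2 + 8)² = (√2*0)*6² = 0*36 = 0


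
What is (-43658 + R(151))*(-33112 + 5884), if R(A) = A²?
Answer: 567894396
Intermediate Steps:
(-43658 + R(151))*(-33112 + 5884) = (-43658 + 151²)*(-33112 + 5884) = (-43658 + 22801)*(-27228) = -20857*(-27228) = 567894396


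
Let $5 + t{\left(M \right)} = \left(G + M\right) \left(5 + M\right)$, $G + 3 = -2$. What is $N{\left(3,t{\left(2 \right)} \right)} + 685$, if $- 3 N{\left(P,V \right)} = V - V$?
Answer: $685$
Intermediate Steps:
$G = -5$ ($G = -3 - 2 = -5$)
$t{\left(M \right)} = -5 + \left(-5 + M\right) \left(5 + M\right)$
$N{\left(P,V \right)} = 0$ ($N{\left(P,V \right)} = - \frac{V - V}{3} = \left(- \frac{1}{3}\right) 0 = 0$)
$N{\left(3,t{\left(2 \right)} \right)} + 685 = 0 + 685 = 685$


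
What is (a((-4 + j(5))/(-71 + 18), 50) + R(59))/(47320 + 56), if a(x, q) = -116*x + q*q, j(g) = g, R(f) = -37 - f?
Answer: 15941/313866 ≈ 0.050789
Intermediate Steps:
a(x, q) = q² - 116*x (a(x, q) = -116*x + q² = q² - 116*x)
(a((-4 + j(5))/(-71 + 18), 50) + R(59))/(47320 + 56) = ((50² - 116*(-4 + 5)/(-71 + 18)) + (-37 - 1*59))/(47320 + 56) = ((2500 - 116/(-53)) + (-37 - 59))/47376 = ((2500 - 116*(-1)/53) - 96)*(1/47376) = ((2500 - 116*(-1/53)) - 96)*(1/47376) = ((2500 + 116/53) - 96)*(1/47376) = (132616/53 - 96)*(1/47376) = (127528/53)*(1/47376) = 15941/313866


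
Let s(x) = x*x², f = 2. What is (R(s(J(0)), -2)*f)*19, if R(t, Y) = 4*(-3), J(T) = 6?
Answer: -456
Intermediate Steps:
s(x) = x³
R(t, Y) = -12
(R(s(J(0)), -2)*f)*19 = -12*2*19 = -24*19 = -456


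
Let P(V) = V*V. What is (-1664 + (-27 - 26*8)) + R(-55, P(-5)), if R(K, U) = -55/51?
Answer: -96904/51 ≈ -1900.1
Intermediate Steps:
P(V) = V²
R(K, U) = -55/51 (R(K, U) = -55*1/51 = -55/51)
(-1664 + (-27 - 26*8)) + R(-55, P(-5)) = (-1664 + (-27 - 26*8)) - 55/51 = (-1664 + (-27 - 208)) - 55/51 = (-1664 - 235) - 55/51 = -1899 - 55/51 = -96904/51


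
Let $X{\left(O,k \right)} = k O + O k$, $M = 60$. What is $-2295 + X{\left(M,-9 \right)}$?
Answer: $-3375$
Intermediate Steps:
$X{\left(O,k \right)} = 2 O k$ ($X{\left(O,k \right)} = O k + O k = 2 O k$)
$-2295 + X{\left(M,-9 \right)} = -2295 + 2 \cdot 60 \left(-9\right) = -2295 - 1080 = -3375$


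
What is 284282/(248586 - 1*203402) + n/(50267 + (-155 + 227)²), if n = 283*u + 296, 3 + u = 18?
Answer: 7984450863/1252748992 ≈ 6.3735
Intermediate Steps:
u = 15 (u = -3 + 18 = 15)
n = 4541 (n = 283*15 + 296 = 4245 + 296 = 4541)
284282/(248586 - 1*203402) + n/(50267 + (-155 + 227)²) = 284282/(248586 - 1*203402) + 4541/(50267 + (-155 + 227)²) = 284282/(248586 - 203402) + 4541/(50267 + 72²) = 284282/45184 + 4541/(50267 + 5184) = 284282*(1/45184) + 4541/55451 = 142141/22592 + 4541*(1/55451) = 142141/22592 + 4541/55451 = 7984450863/1252748992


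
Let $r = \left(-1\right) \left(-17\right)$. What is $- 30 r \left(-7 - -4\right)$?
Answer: $1530$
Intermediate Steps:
$r = 17$
$- 30 r \left(-7 - -4\right) = \left(-30\right) 17 \left(-7 - -4\right) = - 510 \left(-7 + 4\right) = \left(-510\right) \left(-3\right) = 1530$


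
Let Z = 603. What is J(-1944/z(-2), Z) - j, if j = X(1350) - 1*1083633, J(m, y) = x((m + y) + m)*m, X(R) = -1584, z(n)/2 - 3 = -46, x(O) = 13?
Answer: 46676967/43 ≈ 1.0855e+6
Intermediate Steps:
z(n) = -86 (z(n) = 6 + 2*(-46) = 6 - 92 = -86)
J(m, y) = 13*m
j = -1085217 (j = -1584 - 1*1083633 = -1584 - 1083633 = -1085217)
J(-1944/z(-2), Z) - j = 13*(-1944/(-86)) - 1*(-1085217) = 13*(-1944*(-1/86)) + 1085217 = 13*(972/43) + 1085217 = 12636/43 + 1085217 = 46676967/43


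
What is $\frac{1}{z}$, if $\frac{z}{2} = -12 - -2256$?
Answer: $\frac{1}{4488} \approx 0.00022282$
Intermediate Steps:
$z = 4488$ ($z = 2 \left(-12 - -2256\right) = 2 \left(-12 + 2256\right) = 2 \cdot 2244 = 4488$)
$\frac{1}{z} = \frac{1}{4488}$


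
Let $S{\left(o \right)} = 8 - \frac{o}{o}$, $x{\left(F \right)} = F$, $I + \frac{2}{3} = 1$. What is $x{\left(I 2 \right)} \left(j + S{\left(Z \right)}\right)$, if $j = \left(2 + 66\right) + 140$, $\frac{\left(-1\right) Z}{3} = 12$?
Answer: $\frac{430}{3} \approx 143.33$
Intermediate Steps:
$I = \frac{1}{3}$ ($I = - \frac{2}{3} + 1 = \frac{1}{3} \approx 0.33333$)
$Z = -36$ ($Z = \left(-3\right) 12 = -36$)
$j = 208$ ($j = 68 + 140 = 208$)
$S{\left(o \right)} = 7$ ($S{\left(o \right)} = 8 - 1 = 7$)
$x{\left(I 2 \right)} \left(j + S{\left(Z \right)}\right) = \frac{1}{3} \cdot 2 \left(208 + 7\right) = \frac{2}{3} \cdot 215 = \frac{430}{3}$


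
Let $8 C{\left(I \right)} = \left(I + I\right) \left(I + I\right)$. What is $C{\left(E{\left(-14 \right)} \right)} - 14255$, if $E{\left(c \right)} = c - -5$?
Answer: $- \frac{28429}{2} \approx -14215.0$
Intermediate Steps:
$E{\left(c \right)} = 5 + c$ ($E{\left(c \right)} = c + 5 = 5 + c$)
$C{\left(I \right)} = \frac{I^{2}}{2}$ ($C{\left(I \right)} = \frac{\left(I + I\right) \left(I + I\right)}{8} = \frac{2 I 2 I}{8} = \frac{4 I^{2}}{8} = \frac{I^{2}}{2}$)
$C{\left(E{\left(-14 \right)} \right)} - 14255 = \frac{\left(5 - 14\right)^{2}}{2} - 14255 = \frac{\left(-9\right)^{2}}{2} - 14255 = \frac{1}{2} \cdot 81 - 14255 = \frac{81}{2} - 14255 = - \frac{28429}{2}$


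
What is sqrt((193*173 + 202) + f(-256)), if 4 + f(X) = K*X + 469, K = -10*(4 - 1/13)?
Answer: 2*sqrt(1863186)/13 ≈ 210.00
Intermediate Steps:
K = -510/13 (K = -10*(4 - 1*1/13) = -10*(4 - 1/13) = -10*51/13 = -510/13 ≈ -39.231)
f(X) = 465 - 510*X/13 (f(X) = -4 + (-510*X/13 + 469) = -4 + (469 - 510*X/13) = 465 - 510*X/13)
sqrt((193*173 + 202) + f(-256)) = sqrt((193*173 + 202) + (465 - 510/13*(-256))) = sqrt((33389 + 202) + (465 + 130560/13)) = sqrt(33591 + 136605/13) = sqrt(573288/13) = 2*sqrt(1863186)/13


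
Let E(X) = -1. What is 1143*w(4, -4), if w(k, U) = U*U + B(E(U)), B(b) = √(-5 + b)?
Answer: 18288 + 1143*I*√6 ≈ 18288.0 + 2799.8*I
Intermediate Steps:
w(k, U) = U² + I*√6 (w(k, U) = U*U + √(-5 - 1) = U² + √(-6) = U² + I*√6)
1143*w(4, -4) = 1143*((-4)² + I*√6) = 1143*(16 + I*√6) = 18288 + 1143*I*√6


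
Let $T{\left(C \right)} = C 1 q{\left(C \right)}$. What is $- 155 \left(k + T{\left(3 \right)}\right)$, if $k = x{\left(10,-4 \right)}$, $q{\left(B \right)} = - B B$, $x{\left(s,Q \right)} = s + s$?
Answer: $1085$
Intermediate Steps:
$x{\left(s,Q \right)} = 2 s$
$q{\left(B \right)} = - B^{2}$
$T{\left(C \right)} = - C^{3}$ ($T{\left(C \right)} = C 1 \left(- C^{2}\right) = C \left(- C^{2}\right) = - C^{3}$)
$k = 20$ ($k = 2 \cdot 10 = 20$)
$- 155 \left(k + T{\left(3 \right)}\right) = - 155 \left(20 - 3^{3}\right) = - 155 \left(20 - 27\right) = \left(-155\right) \left(-7\right) = 1085$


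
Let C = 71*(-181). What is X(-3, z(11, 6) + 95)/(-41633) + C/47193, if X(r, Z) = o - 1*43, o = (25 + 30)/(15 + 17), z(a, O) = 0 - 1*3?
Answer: -17058479903/62873157408 ≈ -0.27132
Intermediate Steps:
z(a, O) = -3 (z(a, O) = 0 - 3 = -3)
C = -12851
o = 55/32 ≈ 1.7188
X(r, Z) = -1321/32 (X(r, Z) = 55/32 - 1*43 = 55/32 - 43 = -1321/32)
X(-3, z(11, 6) + 95)/(-41633) + C/47193 = -1321/32/(-41633) - 12851/47193 = -1321/32*(-1/41633) - 12851*1/47193 = 1321/1332256 - 12851/47193 = -17058479903/62873157408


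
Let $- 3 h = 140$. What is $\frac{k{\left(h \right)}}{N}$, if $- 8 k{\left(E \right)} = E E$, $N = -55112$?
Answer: $\frac{1225}{248004} \approx 0.0049394$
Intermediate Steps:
$h = - \frac{140}{3}$ ($h = \left(- \frac{1}{3}\right) 140 = - \frac{140}{3} \approx -46.667$)
$k{\left(E \right)} = - \frac{E^{2}}{8}$ ($k{\left(E \right)} = - \frac{E E}{8} = - \frac{E^{2}}{8}$)
$\frac{k{\left(h \right)}}{N} = \frac{\left(- \frac{1}{8}\right) \left(- \frac{140}{3}\right)^{2}}{-55112} = \left(- \frac{1}{8}\right) \frac{19600}{9} \left(- \frac{1}{55112}\right) = \left(- \frac{2450}{9}\right) \left(- \frac{1}{55112}\right) = \frac{1225}{248004}$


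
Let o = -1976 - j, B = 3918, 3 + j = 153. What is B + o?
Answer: 1792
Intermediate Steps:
j = 150 (j = -3 + 153 = 150)
o = -2126 (o = -1976 - 1*150 = -1976 - 150 = -2126)
B + o = 3918 - 2126 = 1792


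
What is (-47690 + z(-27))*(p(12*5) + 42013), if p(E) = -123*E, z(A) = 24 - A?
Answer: -1649881487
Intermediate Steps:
(-47690 + z(-27))*(p(12*5) + 42013) = (-47690 + (24 - 1*(-27)))*(-1476*5 + 42013) = (-47690 + (24 + 27))*(-123*60 + 42013) = (-47690 + 51)*(-7380 + 42013) = -47639*34633 = -1649881487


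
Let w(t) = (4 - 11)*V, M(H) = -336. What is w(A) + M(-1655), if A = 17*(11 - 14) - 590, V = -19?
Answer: -203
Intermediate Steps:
A = -641 (A = 17*(-3) - 590 = -51 - 590 = -641)
w(t) = 133 (w(t) = (4 - 11)*(-19) = -7*(-19) = 133)
w(A) + M(-1655) = 133 - 336 = -203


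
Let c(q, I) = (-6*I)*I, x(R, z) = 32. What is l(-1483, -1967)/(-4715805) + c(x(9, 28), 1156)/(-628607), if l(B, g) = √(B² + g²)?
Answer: 8018016/628607 - √6068378/4715805 ≈ 12.755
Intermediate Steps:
c(q, I) = -6*I²
l(-1483, -1967)/(-4715805) + c(x(9, 28), 1156)/(-628607) = √((-1483)² + (-1967)²)/(-4715805) - 6*1156²/(-628607) = √(2199289 + 3869089)*(-1/4715805) - 6*1336336*(-1/628607) = √6068378*(-1/4715805) - 8018016*(-1/628607) = -√6068378/4715805 + 8018016/628607 = 8018016/628607 - √6068378/4715805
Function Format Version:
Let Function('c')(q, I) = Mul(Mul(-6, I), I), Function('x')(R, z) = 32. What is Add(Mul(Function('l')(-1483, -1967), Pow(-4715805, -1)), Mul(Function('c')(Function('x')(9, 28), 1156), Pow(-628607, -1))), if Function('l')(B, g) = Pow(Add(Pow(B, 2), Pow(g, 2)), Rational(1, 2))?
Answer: Add(Rational(8018016, 628607), Mul(Rational(-1, 4715805), Pow(6068378, Rational(1, 2)))) ≈ 12.755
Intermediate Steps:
Function('c')(q, I) = Mul(-6, Pow(I, 2))
Add(Mul(Function('l')(-1483, -1967), Pow(-4715805, -1)), Mul(Function('c')(Function('x')(9, 28), 1156), Pow(-628607, -1))) = Add(Mul(Pow(Add(Pow(-1483, 2), Pow(-1967, 2)), Rational(1, 2)), Pow(-4715805, -1)), Mul(Mul(-6, Pow(1156, 2)), Pow(-628607, -1))) = Add(Mul(Pow(Add(2199289, 3869089), Rational(1, 2)), Rational(-1, 4715805)), Mul(Mul(-6, 1336336), Rational(-1, 628607))) = Add(Mul(Pow(6068378, Rational(1, 2)), Rational(-1, 4715805)), Mul(-8018016, Rational(-1, 628607))) = Add(Mul(Rational(-1, 4715805), Pow(6068378, Rational(1, 2))), Rational(8018016, 628607)) = Add(Rational(8018016, 628607), Mul(Rational(-1, 4715805), Pow(6068378, Rational(1, 2))))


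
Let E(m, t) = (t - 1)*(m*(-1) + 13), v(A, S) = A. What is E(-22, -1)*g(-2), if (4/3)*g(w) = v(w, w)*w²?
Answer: 420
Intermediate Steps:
g(w) = 3*w³/4 (g(w) = 3*(w*w²)/4 = 3*w³/4)
E(m, t) = (-1 + t)*(13 - m) (E(m, t) = (-1 + t)*(-m + 13) = (-1 + t)*(13 - m))
E(-22, -1)*g(-2) = (-13 - 22 + 13*(-1) - 1*(-22)*(-1))*((¾)*(-2)³) = (-13 - 22 - 13 - 22)*((¾)*(-8)) = -70*(-6) = 420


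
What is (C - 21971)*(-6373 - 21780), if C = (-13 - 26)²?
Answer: 575728850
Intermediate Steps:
C = 1521 (C = (-39)² = 1521)
(C - 21971)*(-6373 - 21780) = (1521 - 21971)*(-6373 - 21780) = -20450*(-28153) = 575728850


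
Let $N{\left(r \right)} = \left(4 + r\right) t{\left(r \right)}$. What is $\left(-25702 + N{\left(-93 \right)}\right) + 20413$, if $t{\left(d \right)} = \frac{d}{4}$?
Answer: $- \frac{12879}{4} \approx -3219.8$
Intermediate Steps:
$t{\left(d \right)} = \frac{d}{4}$ ($t{\left(d \right)} = d \frac{1}{4} = \frac{d}{4}$)
$N{\left(r \right)} = \frac{r \left(4 + r\right)}{4}$ ($N{\left(r \right)} = \left(4 + r\right) \frac{r}{4} = \frac{r \left(4 + r\right)}{4}$)
$\left(-25702 + N{\left(-93 \right)}\right) + 20413 = \left(-25702 + \frac{1}{4} \left(-93\right) \left(4 - 93\right)\right) + 20413 = \left(-25702 + \frac{1}{4} \left(-93\right) \left(-89\right)\right) + 20413 = \left(-25702 + \frac{8277}{4}\right) + 20413 = - \frac{94531}{4} + 20413 = - \frac{12879}{4}$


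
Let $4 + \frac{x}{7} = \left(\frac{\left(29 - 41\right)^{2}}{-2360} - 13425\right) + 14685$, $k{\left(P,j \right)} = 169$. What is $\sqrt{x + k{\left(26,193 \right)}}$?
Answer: $\frac{\sqrt{779793855}}{295} \approx 94.66$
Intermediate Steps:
$x = \frac{2593514}{295}$ ($x = -28 + 7 \left(\left(\frac{\left(29 - 41\right)^{2}}{-2360} - 13425\right) + 14685\right) = -28 + 7 \left(\left(\left(-12\right)^{2} \left(- \frac{1}{2360}\right) - 13425\right) + 14685\right) = -28 + 7 \left(\left(144 \left(- \frac{1}{2360}\right) - 13425\right) + 14685\right) = -28 + 7 \left(\left(- \frac{18}{295} - 13425\right) + 14685\right) = -28 + 7 \left(- \frac{3960393}{295} + 14685\right) = -28 + 7 \cdot \frac{371682}{295} = -28 + \frac{2601774}{295} = \frac{2593514}{295} \approx 8791.6$)
$\sqrt{x + k{\left(26,193 \right)}} = \sqrt{\frac{2593514}{295} + 169} = \sqrt{\frac{2643369}{295}} = \frac{\sqrt{779793855}}{295}$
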